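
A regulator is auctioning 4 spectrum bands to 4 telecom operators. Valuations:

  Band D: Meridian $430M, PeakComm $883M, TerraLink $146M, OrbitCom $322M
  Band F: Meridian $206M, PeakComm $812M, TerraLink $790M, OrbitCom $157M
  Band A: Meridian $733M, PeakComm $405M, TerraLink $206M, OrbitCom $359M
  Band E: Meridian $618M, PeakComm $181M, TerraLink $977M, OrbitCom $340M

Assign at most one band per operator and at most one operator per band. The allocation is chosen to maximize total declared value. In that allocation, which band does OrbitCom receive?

OrbitCom receives Band D.

Optimal: Meridian→Band A ($733M), PeakComm→Band F ($812M), TerraLink→Band E ($977M), OrbitCom→Band D ($322M) — total 733+812+977+322 = $2844M.
Column-greedy (each band in turn goes to its best remaining operator) gives $2746M, worse by 98.
Next-best assignment: Meridian→Band A, PeakComm→Band D, TerraLink→Band E, OrbitCom→Band F = $2750M.
Checked against all permutations: $2844M is optimal.
OrbitCom's own top band is Band A ($359M), but forcing OrbitCom→Band A and reassigning the rest optimally gives only $2650M — worse by 194.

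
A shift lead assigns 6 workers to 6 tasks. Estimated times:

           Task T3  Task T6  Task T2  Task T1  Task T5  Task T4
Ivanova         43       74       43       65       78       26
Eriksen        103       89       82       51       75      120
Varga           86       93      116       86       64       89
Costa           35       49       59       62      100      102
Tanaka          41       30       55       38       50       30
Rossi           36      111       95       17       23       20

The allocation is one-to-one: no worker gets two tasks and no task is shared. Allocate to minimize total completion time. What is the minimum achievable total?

Optimal: Ivanova→Task T2 (43 min), Eriksen→Task T1 (51 min), Varga→Task T5 (64 min), Costa→Task T3 (35 min), Tanaka→Task T6 (30 min), Rossi→Task T4 (20 min) — total 43+51+64+35+30+20 = 243 min.
Min-entry greedy (repeatedly take the single cheapest remaining cell) gives 254 min, worse by 11.
No other one-to-one assignment undercuts 243 min.

Minimum total: 243 min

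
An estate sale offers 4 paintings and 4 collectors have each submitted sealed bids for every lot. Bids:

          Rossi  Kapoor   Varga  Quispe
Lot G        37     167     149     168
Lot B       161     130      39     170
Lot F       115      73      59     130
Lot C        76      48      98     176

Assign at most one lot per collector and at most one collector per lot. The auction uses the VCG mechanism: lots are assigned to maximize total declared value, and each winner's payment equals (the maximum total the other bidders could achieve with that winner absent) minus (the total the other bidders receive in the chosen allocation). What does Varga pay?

Varga pays $83.

Efficient allocation: Rossi→Lot F ($115), Kapoor→Lot B ($130), Varga→Lot G ($149), Quispe→Lot C ($176); total welfare W = $570.
Varga receives Lot G at value $149, so the others get W − 149 = $421.
Without Varga: best allocation of the remaining 3 bidders over all 4 lots is Rossi→Lot B ($161), Kapoor→Lot G ($167), Quispe→Lot C ($176), total $504.
VCG payment = (others' best without Varga) − (others' welfare with Varga) = 504 − 421 = $83.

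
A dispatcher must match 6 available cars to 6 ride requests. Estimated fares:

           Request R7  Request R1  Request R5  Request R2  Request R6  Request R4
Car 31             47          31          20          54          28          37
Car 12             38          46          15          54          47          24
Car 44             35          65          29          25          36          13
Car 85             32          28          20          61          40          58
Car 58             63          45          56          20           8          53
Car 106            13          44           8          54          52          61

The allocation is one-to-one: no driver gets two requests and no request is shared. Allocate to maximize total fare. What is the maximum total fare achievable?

Max total: $337

Treat this as an assignment problem: match each driver to one request.
Optimal: Car 31→Request R7 ($47), Car 12→Request R6 ($47), Car 44→Request R1 ($65), Car 85→Request R2 ($61), Car 58→Request R5 ($56), Car 106→Request R4 ($61) — total 47+47+65+61+56+61 = $337.
Max-entry greedy (repeatedly take the single best remaining cell) gives $317, worse by 20.
Next-best assignment: Car 31→Request R7, Car 12→Request R2, Car 44→Request R1, Car 85→Request R4, Car 58→Request R5, Car 106→Request R6 = $332.
Swapping Car 12↔Car 85 (Car 12→Request R2 $54, Car 85→Request R6 $40) loses 14.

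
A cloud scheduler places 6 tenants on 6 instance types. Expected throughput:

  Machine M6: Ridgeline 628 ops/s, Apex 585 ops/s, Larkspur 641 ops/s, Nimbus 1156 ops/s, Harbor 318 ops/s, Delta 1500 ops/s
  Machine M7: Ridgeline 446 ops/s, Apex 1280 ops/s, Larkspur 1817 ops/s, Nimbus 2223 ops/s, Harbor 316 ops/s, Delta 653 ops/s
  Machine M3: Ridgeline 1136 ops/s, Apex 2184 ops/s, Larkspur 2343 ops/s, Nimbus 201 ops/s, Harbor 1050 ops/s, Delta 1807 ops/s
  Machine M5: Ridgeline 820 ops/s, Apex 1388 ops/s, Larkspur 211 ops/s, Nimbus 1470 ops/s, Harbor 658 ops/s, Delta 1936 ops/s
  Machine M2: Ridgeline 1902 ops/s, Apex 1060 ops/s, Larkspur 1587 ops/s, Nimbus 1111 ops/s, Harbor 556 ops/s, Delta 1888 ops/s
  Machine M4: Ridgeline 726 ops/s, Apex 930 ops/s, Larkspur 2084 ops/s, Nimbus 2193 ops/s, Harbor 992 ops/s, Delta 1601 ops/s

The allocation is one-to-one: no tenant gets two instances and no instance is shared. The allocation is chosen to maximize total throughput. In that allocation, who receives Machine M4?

Larkspur receives Machine M4.

This is the linear assignment problem.
Optimal: Ridgeline→Machine M2 (1902 ops/s), Apex→Machine M3 (2184 ops/s), Larkspur→Machine M4 (2084 ops/s), Nimbus→Machine M7 (2223 ops/s), Harbor→Machine M6 (318 ops/s), Delta→Machine M5 (1936 ops/s) — total 1902+2184+2084+2223+318+1936 = 10647 ops/s.
Row-greedy (each tenant in turn takes its best remaining instance) gives 10551 ops/s, worse by 96.
Next-best assignment: Ridgeline→Machine M2, Apex→Machine M3, Larkspur→Machine M4, Nimbus→Machine M7, Harbor→Machine M5, Delta→Machine M6 = 10551 ops/s.
Every other assignment is strictly worse.
Larkspur's own top instance is Machine M3 (2343 ops/s), but forcing Larkspur→Machine M3 and reassigning the rest optimally gives only 10348 ops/s — worse by 299.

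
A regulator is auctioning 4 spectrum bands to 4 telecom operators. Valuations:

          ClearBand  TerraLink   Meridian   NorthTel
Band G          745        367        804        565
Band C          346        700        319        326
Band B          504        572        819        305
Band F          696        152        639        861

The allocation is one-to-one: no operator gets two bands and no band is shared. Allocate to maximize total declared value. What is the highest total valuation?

This is the linear assignment problem.
Optimal: ClearBand→Band G ($745M), TerraLink→Band C ($700M), Meridian→Band B ($819M), NorthTel→Band F ($861M) — total 745+700+819+861 = $3125M.
Column-greedy (each band in turn goes to its best remaining operator) gives $2869M, worse by 256.
Next-best assignment: ClearBand→Band B, TerraLink→Band C, Meridian→Band G, NorthTel→Band F = $2869M.
Swapping Meridian↔ClearBand (Meridian→Band G $804M, ClearBand→Band B $504M) loses 256.

Max total: $3125M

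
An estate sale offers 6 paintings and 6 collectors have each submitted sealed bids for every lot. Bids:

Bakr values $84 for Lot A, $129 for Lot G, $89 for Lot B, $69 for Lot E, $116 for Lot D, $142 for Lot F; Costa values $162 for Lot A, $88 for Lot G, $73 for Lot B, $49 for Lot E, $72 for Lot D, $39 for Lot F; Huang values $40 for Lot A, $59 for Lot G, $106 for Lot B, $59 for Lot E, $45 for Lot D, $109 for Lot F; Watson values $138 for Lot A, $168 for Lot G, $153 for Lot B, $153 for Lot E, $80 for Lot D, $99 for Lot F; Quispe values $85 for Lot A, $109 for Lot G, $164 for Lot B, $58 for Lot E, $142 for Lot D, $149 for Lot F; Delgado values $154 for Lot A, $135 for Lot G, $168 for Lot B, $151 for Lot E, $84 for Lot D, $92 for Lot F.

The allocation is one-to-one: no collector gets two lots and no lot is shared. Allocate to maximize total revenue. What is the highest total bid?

Maximum total: $871

Optimal: Bakr→Lot F ($142), Costa→Lot A ($162), Huang→Lot B ($106), Watson→Lot G ($168), Quispe→Lot D ($142), Delgado→Lot E ($151) — total 142+162+106+168+142+151 = $871.
Swapping Costa↔Quispe (Costa→Lot D $72, Quispe→Lot A $85) loses 147.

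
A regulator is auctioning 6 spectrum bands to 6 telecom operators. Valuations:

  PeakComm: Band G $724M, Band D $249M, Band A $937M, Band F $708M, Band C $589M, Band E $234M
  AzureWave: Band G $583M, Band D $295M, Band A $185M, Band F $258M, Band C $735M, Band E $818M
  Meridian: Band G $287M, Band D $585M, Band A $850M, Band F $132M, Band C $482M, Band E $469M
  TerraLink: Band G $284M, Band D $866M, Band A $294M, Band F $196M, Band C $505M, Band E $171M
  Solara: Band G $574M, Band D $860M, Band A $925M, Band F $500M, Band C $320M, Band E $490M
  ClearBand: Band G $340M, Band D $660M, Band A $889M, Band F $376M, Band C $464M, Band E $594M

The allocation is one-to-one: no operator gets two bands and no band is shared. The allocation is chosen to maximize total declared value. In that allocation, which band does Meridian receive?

Optimal: PeakComm→Band F ($708M), AzureWave→Band E ($818M), Meridian→Band C ($482M), TerraLink→Band D ($866M), Solara→Band G ($574M), ClearBand→Band A ($889M) — total 708+818+482+866+574+889 = $4337M.
Row-greedy (each operator in turn takes its best remaining band) gives $3795M, worse by 542.
Swapping TerraLink↔ClearBand (TerraLink→Band A $294M, ClearBand→Band D $660M) loses 801.
Checked against all permutations: $4337M is optimal.
Meridian's own top band is Band A ($850M), but forcing Meridian→Band A and reassigning the rest optimally gives only $4327M — worse by 10.

Meridian receives Band C.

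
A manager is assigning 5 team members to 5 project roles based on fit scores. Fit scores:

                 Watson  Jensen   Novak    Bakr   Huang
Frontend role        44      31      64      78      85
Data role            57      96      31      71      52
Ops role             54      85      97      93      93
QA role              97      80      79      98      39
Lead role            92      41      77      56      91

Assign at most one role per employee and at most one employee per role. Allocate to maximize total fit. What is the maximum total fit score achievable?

Optimal: Watson→Lead role (92 pts), Jensen→Data role (96 pts), Novak→Ops role (97 pts), Bakr→QA role (98 pts), Huang→Frontend role (85 pts) — total 92+96+97+98+85 = 468 pts.
Row-greedy (each employee in turn takes its best remaining role) gives 459 pts, worse by 9.
Next-best assignment: Watson→QA role, Jensen→Data role, Novak→Ops role, Bakr→Frontend role, Huang→Lead role = 459 pts.
Swapping Novak↔Jensen (Novak→Data role 31 pts, Jensen→Ops role 85 pts) loses 77.

Max total: 468 pts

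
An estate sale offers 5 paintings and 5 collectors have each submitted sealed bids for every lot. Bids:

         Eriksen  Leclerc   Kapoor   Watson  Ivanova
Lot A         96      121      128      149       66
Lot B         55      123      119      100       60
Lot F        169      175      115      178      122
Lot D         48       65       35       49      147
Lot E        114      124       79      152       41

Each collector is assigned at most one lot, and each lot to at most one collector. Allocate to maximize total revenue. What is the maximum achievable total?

Max total: $719

Optimal: Eriksen→Lot F ($169), Leclerc→Lot B ($123), Kapoor→Lot A ($128), Watson→Lot E ($152), Ivanova→Lot D ($147) — total 169+123+128+152+147 = $719.
Row-greedy (each collector in turn takes its best remaining lot) gives $668, worse by 51.
Every other assignment is strictly worse.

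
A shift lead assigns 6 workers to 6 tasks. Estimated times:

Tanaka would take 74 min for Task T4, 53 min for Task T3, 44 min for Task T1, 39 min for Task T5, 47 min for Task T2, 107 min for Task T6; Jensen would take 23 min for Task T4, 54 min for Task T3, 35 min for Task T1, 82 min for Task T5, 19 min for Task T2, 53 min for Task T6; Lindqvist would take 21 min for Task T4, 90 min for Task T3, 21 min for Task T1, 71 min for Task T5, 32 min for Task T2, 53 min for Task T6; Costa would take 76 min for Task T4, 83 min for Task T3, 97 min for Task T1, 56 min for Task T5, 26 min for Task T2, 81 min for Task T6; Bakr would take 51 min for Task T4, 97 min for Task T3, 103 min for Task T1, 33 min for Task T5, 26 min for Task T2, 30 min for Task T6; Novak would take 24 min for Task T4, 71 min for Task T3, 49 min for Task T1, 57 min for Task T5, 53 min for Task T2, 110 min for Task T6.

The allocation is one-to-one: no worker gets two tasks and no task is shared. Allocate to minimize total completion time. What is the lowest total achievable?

Minimum total: 194 min

This is a one-to-one assignment (minimum-cost bipartite matching).
Optimal: Tanaka→Task T5 (39 min), Jensen→Task T3 (54 min), Lindqvist→Task T1 (21 min), Costa→Task T2 (26 min), Bakr→Task T6 (30 min), Novak→Task T4 (24 min) — total 39+54+21+26+30+24 = 194 min.
Column-greedy (each task in turn goes to its cheapest remaining worker) gives 278 min, worse by 84.
Swapping Jensen↔Costa (Jensen→Task T2 19 min, Costa→Task T3 83 min) adds 22.
Checked against all permutations: 194 min is optimal.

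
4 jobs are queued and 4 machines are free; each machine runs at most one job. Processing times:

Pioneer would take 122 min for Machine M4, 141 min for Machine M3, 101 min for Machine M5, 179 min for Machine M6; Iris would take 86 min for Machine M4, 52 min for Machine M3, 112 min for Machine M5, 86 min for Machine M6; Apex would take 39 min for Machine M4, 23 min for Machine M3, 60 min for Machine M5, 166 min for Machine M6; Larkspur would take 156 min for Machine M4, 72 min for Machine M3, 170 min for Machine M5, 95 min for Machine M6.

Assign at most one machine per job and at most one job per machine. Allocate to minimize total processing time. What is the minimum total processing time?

This is the linear assignment problem.
Optimal: Pioneer→Machine M5 (101 min), Iris→Machine M3 (52 min), Apex→Machine M4 (39 min), Larkspur→Machine M6 (95 min) — total 101+52+39+95 = 287 min.
Min-entry greedy (repeatedly take the single cheapest remaining cell) gives 305 min, worse by 18.
Swapping Iris↔Apex (Iris→Machine M4 86 min, Apex→Machine M3 23 min) adds 18.
No other one-to-one assignment undercuts 287 min.

Minimum total: 287 min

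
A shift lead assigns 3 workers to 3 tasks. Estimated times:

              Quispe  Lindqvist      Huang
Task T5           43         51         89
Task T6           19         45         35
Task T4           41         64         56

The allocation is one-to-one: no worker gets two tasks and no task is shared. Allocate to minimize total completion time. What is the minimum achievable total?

Optimal: Quispe→Task T6 (19 min), Lindqvist→Task T5 (51 min), Huang→Task T4 (56 min) — total 19+51+56 = 126 min.
Column-greedy (each task in turn goes to its cheapest remaining worker) gives 142 min, worse by 16.
No other one-to-one assignment undercuts 126 min.

Min total: 126 min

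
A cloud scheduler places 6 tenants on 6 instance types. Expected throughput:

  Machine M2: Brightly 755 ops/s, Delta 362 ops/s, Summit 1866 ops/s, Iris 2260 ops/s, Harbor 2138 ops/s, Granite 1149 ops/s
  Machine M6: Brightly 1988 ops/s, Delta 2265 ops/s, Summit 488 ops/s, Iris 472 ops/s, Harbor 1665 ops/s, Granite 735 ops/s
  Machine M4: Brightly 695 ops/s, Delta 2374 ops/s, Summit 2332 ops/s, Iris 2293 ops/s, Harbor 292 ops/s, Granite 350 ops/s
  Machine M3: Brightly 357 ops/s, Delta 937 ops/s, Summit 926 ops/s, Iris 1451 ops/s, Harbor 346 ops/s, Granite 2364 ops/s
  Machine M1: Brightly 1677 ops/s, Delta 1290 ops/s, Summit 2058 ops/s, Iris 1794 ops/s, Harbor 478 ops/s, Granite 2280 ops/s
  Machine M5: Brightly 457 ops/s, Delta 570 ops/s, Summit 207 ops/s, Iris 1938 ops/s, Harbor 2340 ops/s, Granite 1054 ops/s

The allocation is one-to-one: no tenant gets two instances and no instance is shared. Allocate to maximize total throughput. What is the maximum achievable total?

Maximum total: 13384 ops/s

Optimal: Brightly→Machine M6 (1988 ops/s), Delta→Machine M4 (2374 ops/s), Summit→Machine M1 (2058 ops/s), Iris→Machine M2 (2260 ops/s), Harbor→Machine M5 (2340 ops/s), Granite→Machine M3 (2364 ops/s) — total 1988+2374+2058+2260+2340+2364 = 13384 ops/s.
Column-greedy (each instance in turn goes to its best remaining tenant) gives 13238 ops/s, worse by 146.
Checked against all permutations: 13384 ops/s is optimal.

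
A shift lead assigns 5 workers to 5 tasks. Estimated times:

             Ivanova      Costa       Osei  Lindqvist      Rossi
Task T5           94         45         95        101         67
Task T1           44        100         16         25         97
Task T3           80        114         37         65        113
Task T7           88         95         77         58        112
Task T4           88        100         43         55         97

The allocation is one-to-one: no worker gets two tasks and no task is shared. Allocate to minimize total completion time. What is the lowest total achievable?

Optimal: Ivanova→Task T1 (44 min), Costa→Task T5 (45 min), Osei→Task T3 (37 min), Lindqvist→Task T7 (58 min), Rossi→Task T4 (97 min) — total 44+45+37+58+97 = 281 min.
Column-greedy (each task in turn goes to its cheapest remaining worker) gives 311 min, worse by 30.
Next-best assignment: Ivanova→Task T7, Costa→Task T5, Osei→Task T3, Lindqvist→Task T1, Rossi→Task T4 = 292 min.
Swapping Costa↔Osei (Costa→Task T3 114 min, Osei→Task T5 95 min) adds 127.
Every other assignment is strictly worse.

Min total: 281 min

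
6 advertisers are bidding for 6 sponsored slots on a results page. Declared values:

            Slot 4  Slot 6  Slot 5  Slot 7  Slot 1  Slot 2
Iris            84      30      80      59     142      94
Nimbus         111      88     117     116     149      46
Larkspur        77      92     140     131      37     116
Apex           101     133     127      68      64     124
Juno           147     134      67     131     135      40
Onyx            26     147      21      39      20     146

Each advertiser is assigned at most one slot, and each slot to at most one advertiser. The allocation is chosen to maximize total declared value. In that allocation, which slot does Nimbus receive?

Nimbus receives Slot 7.

Treat this as an assignment problem: match each advertiser to one slot.
Optimal: Iris→Slot 1 ($142), Nimbus→Slot 7 ($116), Larkspur→Slot 5 ($140), Apex→Slot 6 ($133), Juno→Slot 4 ($147), Onyx→Slot 2 ($146) — total 142+116+140+133+147+146 = $824.
Row-greedy (each advertiser in turn takes its best remaining slot) gives $816, worse by 8.
Next-best assignment: Iris→Slot 1, Nimbus→Slot 5, Larkspur→Slot 7, Apex→Slot 6, Juno→Slot 4, Onyx→Slot 2 = $816.
No other one-to-one assignment exceeds $824.
Nimbus's own top slot is Slot 1 ($149), but forcing Nimbus→Slot 1 and reassigning the rest optimally gives only $795 — worse by 29.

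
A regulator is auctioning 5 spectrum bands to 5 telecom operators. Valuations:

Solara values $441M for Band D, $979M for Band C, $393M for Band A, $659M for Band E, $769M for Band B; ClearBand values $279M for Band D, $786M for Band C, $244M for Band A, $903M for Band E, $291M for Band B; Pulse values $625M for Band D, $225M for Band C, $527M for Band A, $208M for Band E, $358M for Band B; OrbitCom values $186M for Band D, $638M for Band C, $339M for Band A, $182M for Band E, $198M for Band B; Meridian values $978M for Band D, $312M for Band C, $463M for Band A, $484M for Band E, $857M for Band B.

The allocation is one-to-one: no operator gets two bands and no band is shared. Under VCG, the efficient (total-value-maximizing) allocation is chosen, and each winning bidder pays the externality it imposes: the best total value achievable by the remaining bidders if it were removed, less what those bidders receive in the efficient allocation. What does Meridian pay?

Meridian pays $98M.

Efficient allocation: Solara→Band B ($769M), ClearBand→Band E ($903M), Pulse→Band A ($527M), OrbitCom→Band C ($638M), Meridian→Band D ($978M); total welfare W = $3815M.
Meridian receives Band D at value $978M, so the others get W − 978 = $2837M.
Without Meridian: best allocation of the remaining 4 bidders over all 5 bands is Solara→Band B ($769M), ClearBand→Band E ($903M), Pulse→Band D ($625M), OrbitCom→Band C ($638M), total $2935M.
VCG payment = (others' best without Meridian) − (others' welfare with Meridian) = 2935 − 2837 = $98M.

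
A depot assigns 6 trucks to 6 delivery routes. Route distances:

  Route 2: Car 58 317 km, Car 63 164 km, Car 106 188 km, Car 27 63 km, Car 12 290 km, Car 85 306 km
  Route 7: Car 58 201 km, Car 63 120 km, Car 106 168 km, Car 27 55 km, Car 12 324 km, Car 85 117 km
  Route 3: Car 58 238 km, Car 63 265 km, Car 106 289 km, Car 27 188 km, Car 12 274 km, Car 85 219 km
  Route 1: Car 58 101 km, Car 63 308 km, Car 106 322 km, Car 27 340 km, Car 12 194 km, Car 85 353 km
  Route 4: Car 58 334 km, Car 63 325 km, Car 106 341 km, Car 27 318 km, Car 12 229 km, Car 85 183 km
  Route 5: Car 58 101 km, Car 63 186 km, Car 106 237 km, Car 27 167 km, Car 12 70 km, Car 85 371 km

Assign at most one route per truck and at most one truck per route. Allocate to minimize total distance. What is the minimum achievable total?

Treat this as an assignment problem: match each truck to one route.
Optimal: Car 58→Route 1 (101 km), Car 63→Route 7 (120 km), Car 106→Route 3 (289 km), Car 27→Route 2 (63 km), Car 12→Route 5 (70 km), Car 85→Route 4 (183 km) — total 101+120+289+63+70+183 = 826 km.
Swapping Car 63↔Car 27 (Car 63→Route 2 164 km, Car 27→Route 7 55 km) adds 36.

Minimum total: 826 km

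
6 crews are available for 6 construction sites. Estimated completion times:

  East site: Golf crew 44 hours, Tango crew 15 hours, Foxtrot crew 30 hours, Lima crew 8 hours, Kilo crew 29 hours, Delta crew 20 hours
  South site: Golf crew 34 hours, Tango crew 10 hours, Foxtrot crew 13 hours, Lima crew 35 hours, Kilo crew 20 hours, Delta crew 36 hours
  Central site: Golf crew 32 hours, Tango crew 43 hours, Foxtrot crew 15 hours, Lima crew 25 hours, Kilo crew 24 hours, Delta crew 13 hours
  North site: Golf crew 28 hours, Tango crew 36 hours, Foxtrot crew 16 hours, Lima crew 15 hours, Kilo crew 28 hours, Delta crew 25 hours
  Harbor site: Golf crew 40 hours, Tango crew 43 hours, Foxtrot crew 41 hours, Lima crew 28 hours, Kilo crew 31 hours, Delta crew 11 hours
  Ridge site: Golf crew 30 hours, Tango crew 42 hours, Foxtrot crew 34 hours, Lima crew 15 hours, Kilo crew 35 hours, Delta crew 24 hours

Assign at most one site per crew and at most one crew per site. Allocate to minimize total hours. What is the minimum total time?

Optimal: Golf crew→Ridge site (30 hours), Tango crew→South site (10 hours), Foxtrot crew→North site (16 hours), Lima crew→East site (8 hours), Kilo crew→Central site (24 hours), Delta crew→Harbor site (11 hours) — total 30+10+16+8+24+11 = 99 hours.
Min-entry greedy (repeatedly take the single cheapest remaining cell) gives 107 hours, worse by 8.
Next-best assignment: Golf crew→Ridge site, Tango crew→South site, Foxtrot crew→Central site, Lima crew→East site, Kilo crew→North site, Delta crew→Harbor site = 102 hours.
Swapping Foxtrot crew↔Lima crew (Foxtrot crew→East site 30 hours, Lima crew→North site 15 hours) adds 21.

Min total: 99 hours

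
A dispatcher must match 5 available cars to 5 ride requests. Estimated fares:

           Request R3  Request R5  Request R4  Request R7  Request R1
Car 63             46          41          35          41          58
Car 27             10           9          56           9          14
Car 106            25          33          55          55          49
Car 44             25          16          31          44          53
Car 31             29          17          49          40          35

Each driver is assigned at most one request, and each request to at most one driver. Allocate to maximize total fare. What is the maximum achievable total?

Maximum total: $234

Optimal: Car 63→Request R5 ($41), Car 27→Request R4 ($56), Car 106→Request R7 ($55), Car 44→Request R1 ($53), Car 31→Request R3 ($29) — total 41+56+55+53+29 = $234.
Row-greedy (each driver in turn takes its best remaining request) gives $211, worse by 23.
Swapping Car 63↔Car 27 (Car 63→Request R4 $35, Car 27→Request R5 $9) loses 53.
Checked against all permutations: $234 is optimal.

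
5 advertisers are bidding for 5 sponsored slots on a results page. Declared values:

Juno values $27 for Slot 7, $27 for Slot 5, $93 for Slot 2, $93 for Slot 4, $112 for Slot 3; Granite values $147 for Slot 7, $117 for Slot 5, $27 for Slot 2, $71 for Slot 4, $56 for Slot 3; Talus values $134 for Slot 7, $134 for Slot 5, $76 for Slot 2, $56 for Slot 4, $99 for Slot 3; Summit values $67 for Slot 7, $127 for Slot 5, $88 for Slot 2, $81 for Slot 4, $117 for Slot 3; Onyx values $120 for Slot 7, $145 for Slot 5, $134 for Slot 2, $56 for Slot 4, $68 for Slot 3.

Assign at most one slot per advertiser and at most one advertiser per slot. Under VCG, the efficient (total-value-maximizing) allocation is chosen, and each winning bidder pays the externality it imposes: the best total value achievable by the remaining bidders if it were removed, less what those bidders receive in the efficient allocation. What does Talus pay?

Talus pays $29.

Efficient allocation: Juno→Slot 4 ($93), Granite→Slot 7 ($147), Talus→Slot 5 ($134), Summit→Slot 3 ($117), Onyx→Slot 2 ($134); total welfare W = $625.
Talus receives Slot 5 at value $134, so the others get W − 134 = $491.
Without Talus: best allocation of the remaining 4 bidders over all 5 slots is Juno→Slot 3 ($112), Granite→Slot 7 ($147), Summit→Slot 5 ($127), Onyx→Slot 2 ($134), total $520.
VCG payment = (others' best without Talus) − (others' welfare with Talus) = 520 − 491 = $29.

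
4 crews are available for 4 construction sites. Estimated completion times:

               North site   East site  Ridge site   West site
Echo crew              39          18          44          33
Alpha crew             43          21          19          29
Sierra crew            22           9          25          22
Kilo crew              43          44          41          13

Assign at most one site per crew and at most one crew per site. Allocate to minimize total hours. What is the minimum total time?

Minimum total: 72 hours

Optimal: Echo crew→East site (18 hours), Alpha crew→Ridge site (19 hours), Sierra crew→North site (22 hours), Kilo crew→West site (13 hours) — total 18+19+22+13 = 72 hours.
Min-entry greedy (repeatedly take the single cheapest remaining cell) gives 80 hours, worse by 8.
Next-best assignment: Echo crew→North site, Alpha crew→Ridge site, Sierra crew→East site, Kilo crew→West site = 80 hours.
Every other assignment is strictly worse.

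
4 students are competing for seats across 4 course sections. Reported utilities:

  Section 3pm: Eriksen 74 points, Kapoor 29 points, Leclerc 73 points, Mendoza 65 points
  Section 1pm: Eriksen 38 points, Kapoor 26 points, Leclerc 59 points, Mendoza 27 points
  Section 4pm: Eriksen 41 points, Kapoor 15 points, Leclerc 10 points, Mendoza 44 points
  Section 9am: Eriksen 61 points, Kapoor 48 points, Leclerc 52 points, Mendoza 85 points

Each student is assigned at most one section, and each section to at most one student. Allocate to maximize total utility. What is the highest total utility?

Max total: 233 points

This is the linear assignment problem.
Optimal: Eriksen→Section 3pm (74 points), Kapoor→Section 4pm (15 points), Leclerc→Section 1pm (59 points), Mendoza→Section 9am (85 points) — total 74+15+59+85 = 233 points.
Row-greedy (each student in turn takes its best remaining section) gives 225 points, worse by 8.
Swapping Mendoza↔Eriksen (Mendoza→Section 3pm 65 points, Eriksen→Section 9am 61 points) loses 33.
No other one-to-one assignment exceeds 233 points.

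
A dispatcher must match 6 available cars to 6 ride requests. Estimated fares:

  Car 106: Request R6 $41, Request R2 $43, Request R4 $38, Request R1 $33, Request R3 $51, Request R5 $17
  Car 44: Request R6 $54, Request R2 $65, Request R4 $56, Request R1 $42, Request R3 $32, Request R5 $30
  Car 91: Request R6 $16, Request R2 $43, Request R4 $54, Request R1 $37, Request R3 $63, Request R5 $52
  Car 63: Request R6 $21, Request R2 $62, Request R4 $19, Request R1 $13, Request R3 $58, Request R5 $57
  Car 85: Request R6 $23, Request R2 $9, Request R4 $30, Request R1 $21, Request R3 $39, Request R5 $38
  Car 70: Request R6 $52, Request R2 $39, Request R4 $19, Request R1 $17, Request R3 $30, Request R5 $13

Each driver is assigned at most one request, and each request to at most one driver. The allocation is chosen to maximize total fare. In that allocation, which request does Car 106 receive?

Car 106 receives Request R1.

Optimal: Car 106→Request R1 ($33), Car 44→Request R4 ($56), Car 91→Request R3 ($63), Car 63→Request R2 ($62), Car 85→Request R5 ($38), Car 70→Request R6 ($52) — total 33+56+63+62+38+52 = $304.
Row-greedy (each driver in turn takes its best remaining request) gives $267, worse by 37.
Car 106's own top request is Request R3 ($51), but forcing Car 106→Request R3 and reassigning the rest optimally gives only $300 — worse by 4.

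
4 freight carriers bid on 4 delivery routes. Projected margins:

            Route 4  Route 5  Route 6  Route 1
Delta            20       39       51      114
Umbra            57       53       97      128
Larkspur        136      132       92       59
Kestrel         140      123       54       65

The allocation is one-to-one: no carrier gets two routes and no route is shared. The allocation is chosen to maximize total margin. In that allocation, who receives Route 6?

Optimal: Delta→Route 1 ($114k), Umbra→Route 6 ($97k), Larkspur→Route 5 ($132k), Kestrel→Route 4 ($140k) — total 114+97+132+140 = $483k.
Next-best assignment: Delta→Route 1, Umbra→Route 6, Larkspur→Route 4, Kestrel→Route 5 = $470k.
Checked against all permutations: $483k is optimal.
Umbra's own top route is Route 1 ($128k), but forcing Umbra→Route 1 and reassigning the rest optimally gives only $451k — worse by 32.

Umbra receives Route 6.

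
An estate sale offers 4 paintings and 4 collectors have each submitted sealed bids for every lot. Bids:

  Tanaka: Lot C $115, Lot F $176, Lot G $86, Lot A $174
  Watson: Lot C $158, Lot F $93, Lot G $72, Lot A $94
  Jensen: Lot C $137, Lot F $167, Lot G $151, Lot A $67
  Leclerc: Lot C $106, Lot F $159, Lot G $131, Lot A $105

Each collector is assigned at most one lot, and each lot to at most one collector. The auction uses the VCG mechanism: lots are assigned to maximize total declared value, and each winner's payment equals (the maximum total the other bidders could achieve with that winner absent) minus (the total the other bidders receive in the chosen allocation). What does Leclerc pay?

Leclerc pays $16.

Efficient allocation: Tanaka→Lot A ($174), Watson→Lot C ($158), Jensen→Lot G ($151), Leclerc→Lot F ($159); total welfare W = $642.
Leclerc receives Lot F at value $159, so the others get W − 159 = $483.
Without Leclerc: best allocation of the remaining 3 bidders over all 4 lots is Tanaka→Lot A ($174), Watson→Lot C ($158), Jensen→Lot F ($167), total $499.
VCG payment = (others' best without Leclerc) − (others' welfare with Leclerc) = 499 − 483 = $16.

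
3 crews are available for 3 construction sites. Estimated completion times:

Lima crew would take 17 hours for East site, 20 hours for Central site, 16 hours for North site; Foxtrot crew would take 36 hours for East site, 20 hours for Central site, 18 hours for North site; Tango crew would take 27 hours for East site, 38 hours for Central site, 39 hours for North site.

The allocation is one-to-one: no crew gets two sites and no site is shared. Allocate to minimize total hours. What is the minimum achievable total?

Min total: 63 hours

This is a one-to-one assignment (minimum-cost bipartite matching).
Optimal: Lima crew→North site (16 hours), Foxtrot crew→Central site (20 hours), Tango crew→East site (27 hours) — total 16+20+27 = 63 hours.
Column-greedy (each site in turn goes to its cheapest remaining crew) gives 76 hours, worse by 13.
Next-best assignment: Lima crew→Central site, Foxtrot crew→North site, Tango crew→East site = 65 hours.
No other one-to-one assignment undercuts 63 hours.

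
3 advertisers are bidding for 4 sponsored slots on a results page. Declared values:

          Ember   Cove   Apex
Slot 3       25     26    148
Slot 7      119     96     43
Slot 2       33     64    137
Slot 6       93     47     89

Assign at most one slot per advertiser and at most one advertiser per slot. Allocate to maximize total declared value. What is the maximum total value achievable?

This is a one-to-one assignment (maximum-weight bipartite matching).
Optimal: Ember→Slot 6 ($93), Cove→Slot 7 ($96), Apex→Slot 3 ($148) — total 93+96+148 = $337.
Max-entry greedy (repeatedly take the single best remaining cell) gives $331, worse by 6.

Maximum total: $337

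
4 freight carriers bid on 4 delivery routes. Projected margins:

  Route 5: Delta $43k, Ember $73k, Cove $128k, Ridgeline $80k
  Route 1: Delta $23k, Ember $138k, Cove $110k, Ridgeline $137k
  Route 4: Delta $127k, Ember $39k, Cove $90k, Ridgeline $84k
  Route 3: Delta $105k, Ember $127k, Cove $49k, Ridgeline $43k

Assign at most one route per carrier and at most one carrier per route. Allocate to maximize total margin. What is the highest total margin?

Optimal: Delta→Route 4 ($127k), Ember→Route 3 ($127k), Cove→Route 5 ($128k), Ridgeline→Route 1 ($137k) — total 127+127+128+137 = $519k.
Max-entry greedy (repeatedly take the single best remaining cell) gives $436k, worse by 83.
Next-best assignment: Delta→Route 3, Ember→Route 1, Cove→Route 5, Ridgeline→Route 4 = $455k.

Maximum total: $519k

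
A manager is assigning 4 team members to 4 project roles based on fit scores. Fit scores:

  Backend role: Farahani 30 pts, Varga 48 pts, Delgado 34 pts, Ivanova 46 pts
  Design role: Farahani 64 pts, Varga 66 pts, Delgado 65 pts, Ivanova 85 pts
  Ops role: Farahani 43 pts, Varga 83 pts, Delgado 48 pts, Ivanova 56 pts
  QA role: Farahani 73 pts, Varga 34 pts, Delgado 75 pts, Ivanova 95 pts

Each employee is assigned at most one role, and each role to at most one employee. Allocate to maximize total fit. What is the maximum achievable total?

Maximum total: 276 pts

Optimal: Farahani→Design role (64 pts), Varga→Ops role (83 pts), Delgado→Backend role (34 pts), Ivanova→QA role (95 pts) — total 64+83+34+95 = 276 pts.
Row-greedy (each employee in turn takes its best remaining role) gives 267 pts, worse by 9.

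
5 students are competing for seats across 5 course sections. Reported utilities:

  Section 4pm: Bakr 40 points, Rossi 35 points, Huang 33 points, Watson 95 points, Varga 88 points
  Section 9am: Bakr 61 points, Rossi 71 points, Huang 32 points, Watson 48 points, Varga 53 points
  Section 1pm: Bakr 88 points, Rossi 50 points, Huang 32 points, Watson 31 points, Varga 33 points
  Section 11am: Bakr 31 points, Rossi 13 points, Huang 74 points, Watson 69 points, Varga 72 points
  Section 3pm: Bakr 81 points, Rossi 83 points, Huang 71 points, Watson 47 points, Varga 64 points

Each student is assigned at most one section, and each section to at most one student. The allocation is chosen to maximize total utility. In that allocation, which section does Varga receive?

Optimal: Bakr→Section 1pm (88 points), Rossi→Section 9am (71 points), Huang→Section 3pm (71 points), Watson→Section 4pm (95 points), Varga→Section 11am (72 points) — total 88+71+71+95+72 = 397 points.
Varga's own top section is Section 4pm (88 points), but forcing Varga→Section 4pm and reassigning the rest optimally gives only 387 points — worse by 10.

Varga receives Section 11am.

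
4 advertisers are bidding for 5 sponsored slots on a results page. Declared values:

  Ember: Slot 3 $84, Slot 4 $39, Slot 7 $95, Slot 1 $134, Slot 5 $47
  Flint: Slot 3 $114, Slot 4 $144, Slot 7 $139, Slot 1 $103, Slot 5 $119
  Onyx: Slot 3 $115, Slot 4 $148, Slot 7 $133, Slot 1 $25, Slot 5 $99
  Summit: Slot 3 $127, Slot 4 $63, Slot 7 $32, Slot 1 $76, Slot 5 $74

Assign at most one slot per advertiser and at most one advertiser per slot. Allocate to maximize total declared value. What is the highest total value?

This is the linear assignment problem.
Optimal: Ember→Slot 1 ($134), Flint→Slot 7 ($139), Onyx→Slot 4 ($148), Summit→Slot 3 ($127) — total 134+139+148+127 = $548.
Row-greedy (each advertiser in turn takes its best remaining slot) gives $538, worse by 10.
Next-best assignment: Ember→Slot 1, Flint→Slot 4, Onyx→Slot 7, Summit→Slot 3 = $538.
Checked against all permutations: $548 is optimal.

Maximum total: $548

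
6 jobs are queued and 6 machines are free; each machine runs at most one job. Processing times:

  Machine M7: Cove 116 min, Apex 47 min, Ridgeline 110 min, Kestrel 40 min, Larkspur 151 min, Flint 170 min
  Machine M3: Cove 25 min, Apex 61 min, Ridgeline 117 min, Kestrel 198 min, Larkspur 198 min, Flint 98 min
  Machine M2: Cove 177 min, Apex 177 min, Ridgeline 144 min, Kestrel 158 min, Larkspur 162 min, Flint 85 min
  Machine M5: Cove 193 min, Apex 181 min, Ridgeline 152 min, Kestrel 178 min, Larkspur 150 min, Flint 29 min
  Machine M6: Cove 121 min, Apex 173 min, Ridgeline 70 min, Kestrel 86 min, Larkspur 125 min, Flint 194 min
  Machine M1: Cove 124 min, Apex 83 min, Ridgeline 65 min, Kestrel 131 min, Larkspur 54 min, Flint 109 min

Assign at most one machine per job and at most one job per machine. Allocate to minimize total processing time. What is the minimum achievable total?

Minimum total: 383 min

Treat this as an assignment problem: match each job to one machine.
Optimal: Cove→Machine M3 (25 min), Apex→Machine M7 (47 min), Ridgeline→Machine M6 (70 min), Kestrel→Machine M2 (158 min), Larkspur→Machine M1 (54 min), Flint→Machine M5 (29 min) — total 25+47+70+158+54+29 = 383 min.
Min-entry greedy (repeatedly take the single cheapest remaining cell) gives 395 min, worse by 12.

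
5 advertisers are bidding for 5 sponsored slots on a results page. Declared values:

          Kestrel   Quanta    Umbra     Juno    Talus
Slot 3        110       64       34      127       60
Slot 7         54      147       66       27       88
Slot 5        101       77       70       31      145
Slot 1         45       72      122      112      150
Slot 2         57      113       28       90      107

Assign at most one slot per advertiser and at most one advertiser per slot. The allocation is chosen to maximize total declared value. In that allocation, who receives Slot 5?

Talus receives Slot 5.

This is the linear assignment problem.
Optimal: Kestrel→Slot 3 ($110), Quanta→Slot 7 ($147), Umbra→Slot 1 ($122), Juno→Slot 2 ($90), Talus→Slot 5 ($145) — total 110+147+122+90+145 = $614.
Column-greedy (each slot in turn goes to its best remaining advertiser) gives $598, worse by 16.
Checked against all permutations: $614 is optimal.
Talus's own top slot is Slot 1 ($150), but forcing Talus→Slot 1 and reassigning the rest optimally gives only $567 — worse by 47.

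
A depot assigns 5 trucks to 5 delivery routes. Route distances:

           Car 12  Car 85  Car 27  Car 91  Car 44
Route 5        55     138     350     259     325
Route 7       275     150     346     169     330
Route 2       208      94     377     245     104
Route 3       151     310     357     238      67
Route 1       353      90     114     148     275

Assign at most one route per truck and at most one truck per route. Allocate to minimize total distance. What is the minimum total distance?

Minimum total: 499 km

Optimal: Car 12→Route 5 (55 km), Car 85→Route 2 (94 km), Car 27→Route 1 (114 km), Car 91→Route 7 (169 km), Car 44→Route 3 (67 km) — total 55+94+114+169+67 = 499 km.
Next-best assignment: Car 12→Route 5, Car 85→Route 7, Car 27→Route 1, Car 91→Route 2, Car 44→Route 3 = 631 km.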